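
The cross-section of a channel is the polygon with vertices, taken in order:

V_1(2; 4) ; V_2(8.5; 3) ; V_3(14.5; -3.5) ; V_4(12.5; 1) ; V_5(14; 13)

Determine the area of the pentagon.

Apply the shoelace formula: 2A = Σ (x_i·y_{i+1} − x_{i+1}·y_i), indices taken mod 5.
Cross-terms: -28, -73.25, 58.25, 148.5, 30  ⇒  Σ = 135.5
Area = |Σ|/2 = 67.75.

67.75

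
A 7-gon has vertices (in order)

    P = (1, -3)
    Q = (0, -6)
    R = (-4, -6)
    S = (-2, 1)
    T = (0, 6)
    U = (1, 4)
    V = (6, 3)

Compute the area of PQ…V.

Apply the shoelace (surveyor's) formula: 2A = Σ (x_i·y_{i+1} − x_{i+1}·y_i), indices taken mod 7.
Σ = (-6) + (-24) + (-16) + (-12) + (-6) + (-21) + (-21) = -106
Area = |Σ|/2 = 53.

53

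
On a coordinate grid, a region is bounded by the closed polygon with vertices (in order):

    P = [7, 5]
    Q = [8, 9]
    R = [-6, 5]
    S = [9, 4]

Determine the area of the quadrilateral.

Apply Gauss's area formula: 2A = Σ (x_i·y_{i+1} − x_{i+1}·y_i), indices taken mod 4.
P→Q: (7)(9) − (8)(5) = 23
Q→R: (8)(5) − (-6)(9) = 94
R→S: (-6)(4) − (9)(5) = -69
S→P: (9)(5) − (7)(4) = 17
Σ = 65
Area = |Σ|/2 = 32.5.

32.5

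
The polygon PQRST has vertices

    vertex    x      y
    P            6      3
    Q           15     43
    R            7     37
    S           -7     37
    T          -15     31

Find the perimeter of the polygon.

|PQ| = √((9)² + (40)²) = √1681 = 41
|QR| = √((-8)² + (-6)²) = √100 = 10
|RS| = √((-14)² + (0)²) = √196 = 14
|ST| = √((-8)² + (-6)²) = √100 = 10
|TP| = √((21)² + (-28)²) = √1225 = 35
Perimeter = 41 + 10 + 14 + 10 + 35 = 110.

110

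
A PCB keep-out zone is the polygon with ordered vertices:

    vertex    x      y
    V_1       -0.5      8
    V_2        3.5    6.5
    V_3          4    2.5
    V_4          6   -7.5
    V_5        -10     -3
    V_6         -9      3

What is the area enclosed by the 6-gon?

Cross-terms: -31.25, -17.25, -45, -93, -57, -70.5  ⇒  Σ = -314
Area = |Σ|/2 = 157.

157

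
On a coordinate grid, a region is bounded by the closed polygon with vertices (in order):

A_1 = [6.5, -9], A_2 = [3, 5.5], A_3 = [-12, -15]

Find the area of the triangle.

144.625

Σ = (62.75) + (21) + (205.5) = 289.25
Area = |Σ|/2 = 144.625.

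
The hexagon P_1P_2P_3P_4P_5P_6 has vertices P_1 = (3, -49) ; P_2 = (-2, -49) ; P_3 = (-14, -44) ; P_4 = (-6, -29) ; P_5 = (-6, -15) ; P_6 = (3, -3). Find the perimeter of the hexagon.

|P_1P_2| = √((-5)² + (0)²) = √25 = 5
|P_2P_3| = √((-12)² + (5)²) = √169 = 13
|P_3P_4| = √((8)² + (15)²) = √289 = 17
|P_4P_5| = √((0)² + (14)²) = √196 = 14
|P_5P_6| = √((9)² + (12)²) = √225 = 15
|P_6P_1| = √((0)² + (-46)²) = √2116 = 46
Perimeter = 5 + 13 + 17 + 14 + 15 + 46 = 110.

110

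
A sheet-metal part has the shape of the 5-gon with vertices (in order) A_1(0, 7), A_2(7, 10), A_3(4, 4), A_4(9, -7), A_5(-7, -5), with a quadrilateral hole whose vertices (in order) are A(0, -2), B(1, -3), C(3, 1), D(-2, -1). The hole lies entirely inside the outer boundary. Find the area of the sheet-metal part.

126.5

Outer boundary:
Apply the shoelace (surveyor's) formula: 2A = Σ (x_i·y_{i+1} − x_{i+1}·y_i), indices taken mod 5.
A_1→A_2: (0)(10) − (7)(7) = -49
A_2→A_3: (7)(4) − (4)(10) = -12
A_3→A_4: (4)(-7) − (9)(4) = -64
A_4→A_5: (9)(-5) − (-7)(-7) = -94
A_5→A_1: (-7)(7) − (0)(-5) = -49
Σ = -268
Area = |Σ|/2 = 134.
Hole:
Cross-terms: 2, 10, -1, 4  ⇒  Σ = 15
Area = |Σ|/2 = 7.5.
Net area = 134 − 7.5 = 126.5.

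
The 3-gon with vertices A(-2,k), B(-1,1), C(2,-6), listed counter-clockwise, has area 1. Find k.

4

Write out the shoelace sum; only the two edges meeting at A involve k:
2·Area = [(2·k − (-2)·(-6)) + ((-2)·1 − (-1)·k)] + 4
       = 3·k + -10 = 2
⇒ k = 4.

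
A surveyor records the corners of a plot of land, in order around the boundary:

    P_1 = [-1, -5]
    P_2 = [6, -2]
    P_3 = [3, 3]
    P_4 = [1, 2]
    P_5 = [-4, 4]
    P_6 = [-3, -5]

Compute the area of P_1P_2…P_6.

Apply the surveyor's formula: 2A = Σ (x_i·y_{i+1} − x_{i+1}·y_i), indices taken mod 6.
Cross-terms: 32, 24, 3, 12, 32, 10  ⇒  Σ = 113
Area = |Σ|/2 = 56.5.

56.5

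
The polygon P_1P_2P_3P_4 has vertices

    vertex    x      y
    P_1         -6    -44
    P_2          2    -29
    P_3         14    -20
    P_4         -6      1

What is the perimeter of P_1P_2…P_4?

106

|P_1P_2| = √((8)² + (15)²) = √289 = 17
|P_2P_3| = √((12)² + (9)²) = √225 = 15
|P_3P_4| = √((-20)² + (21)²) = √841 = 29
|P_4P_1| = √((0)² + (-45)²) = √2025 = 45
Perimeter = 17 + 15 + 29 + 45 = 106.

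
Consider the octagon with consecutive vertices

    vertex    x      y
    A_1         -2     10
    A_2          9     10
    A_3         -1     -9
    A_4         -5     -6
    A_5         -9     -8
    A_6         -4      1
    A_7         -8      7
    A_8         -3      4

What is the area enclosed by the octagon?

164

Apply Gauss's area formula: 2A = Σ (x_i·y_{i+1} − x_{i+1}·y_i), indices taken mod 8.
Σ = (-110) + (-71) + (-39) + (-14) + (-41) + (-20) + (-11) + (-22) = -328
Area = |Σ|/2 = 164.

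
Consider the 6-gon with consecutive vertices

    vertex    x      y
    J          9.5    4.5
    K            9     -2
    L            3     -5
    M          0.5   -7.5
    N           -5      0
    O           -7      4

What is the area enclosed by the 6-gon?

Apply Gauss's area formula: 2A = Σ (x_i·y_{i+1} − x_{i+1}·y_i), indices taken mod 6.
Σ = (-59.5) + (-39) + (-20) + (-37.5) + (-20) + (-69.5) = -245.5
Area = |Σ|/2 = 122.75.

122.75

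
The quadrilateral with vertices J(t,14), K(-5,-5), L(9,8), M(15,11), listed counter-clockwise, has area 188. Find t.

-7

The doubled signed area Σ (x_i y_{i+1} − x_{i+1} y_i) is linear in t.
With t=0 it equals 264; the coefficient of t is -16 (from the two edges through J).
So -16·t + 264 = 2·188 = 376 ⇒ t = -7.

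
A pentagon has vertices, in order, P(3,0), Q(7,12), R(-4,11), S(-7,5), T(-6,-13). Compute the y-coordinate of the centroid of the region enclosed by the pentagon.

196/81

Apply the surveyor's formula. First the cross-terms c_i = x_i·y_{i+1} − x_{i+1}·y_i:
  36, 125, 57, 121, 39  ⇒  2A = 378, A = 189.
Then Σ (y_i + y_{i+1})·c_i = 2744, so ȳ = 2744 / (6·189) = 196/81.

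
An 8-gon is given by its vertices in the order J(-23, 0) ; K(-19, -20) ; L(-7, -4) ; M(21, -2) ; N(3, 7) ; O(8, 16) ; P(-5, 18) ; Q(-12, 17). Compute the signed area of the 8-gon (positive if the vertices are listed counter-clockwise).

Apply the shoelace formula: 2A = Σ (x_i·y_{i+1} − x_{i+1}·y_i), indices taken mod 8.
Σ = (460) + (-64) + (98) + (153) + (-8) + (224) + (131) + (391) = 1385
Signed area = Σ/2 = 692.5 (positive ⇒ counter-clockwise traversal).

692.5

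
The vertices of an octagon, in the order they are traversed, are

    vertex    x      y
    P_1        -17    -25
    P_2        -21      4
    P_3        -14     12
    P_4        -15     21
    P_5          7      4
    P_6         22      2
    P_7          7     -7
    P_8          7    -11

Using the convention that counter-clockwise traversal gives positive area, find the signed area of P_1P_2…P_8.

-871

Apply the shoelace formula: 2A = Σ (x_i·y_{i+1} − x_{i+1}·y_i), indices taken mod 8.
P_1→P_2: (-17)(4) − (-21)(-25) = -593
P_2→P_3: (-21)(12) − (-14)(4) = -196
P_3→P_4: (-14)(21) − (-15)(12) = -114
P_4→P_5: (-15)(4) − (7)(21) = -207
P_5→P_6: (7)(2) − (22)(4) = -74
P_6→P_7: (22)(-7) − (7)(2) = -168
P_7→P_8: (7)(-11) − (7)(-7) = -28
P_8→P_1: (7)(-25) − (-17)(-11) = -362
Σ = -1742
Signed area = Σ/2 = -871 (negative ⇒ clockwise traversal).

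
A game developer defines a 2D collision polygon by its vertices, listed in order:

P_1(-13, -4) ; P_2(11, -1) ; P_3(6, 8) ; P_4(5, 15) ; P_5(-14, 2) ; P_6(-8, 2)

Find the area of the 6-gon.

Σ = (57) + (94) + (50) + (220) + (-12) + (58) = 467
Area = |Σ|/2 = 233.5.

233.5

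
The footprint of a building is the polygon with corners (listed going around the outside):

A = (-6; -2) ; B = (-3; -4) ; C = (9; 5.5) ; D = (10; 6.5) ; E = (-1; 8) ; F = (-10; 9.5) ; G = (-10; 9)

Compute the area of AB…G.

138.5

Apply the shoelace (surveyor's) formula: 2A = Σ (x_i·y_{i+1} − x_{i+1}·y_i), indices taken mod 7.
Cross-terms: 18, 19.5, 3.5, 86.5, 70.5, 5, 74  ⇒  Σ = 277
Area = |Σ|/2 = 138.5.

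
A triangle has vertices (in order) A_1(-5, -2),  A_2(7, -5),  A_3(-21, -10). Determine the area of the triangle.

A_1→A_2: (-5)(-5) − (7)(-2) = 39
A_2→A_3: (7)(-10) − (-21)(-5) = -175
A_3→A_1: (-21)(-2) − (-5)(-10) = -8
Σ = -144
Area = |Σ|/2 = 72.

72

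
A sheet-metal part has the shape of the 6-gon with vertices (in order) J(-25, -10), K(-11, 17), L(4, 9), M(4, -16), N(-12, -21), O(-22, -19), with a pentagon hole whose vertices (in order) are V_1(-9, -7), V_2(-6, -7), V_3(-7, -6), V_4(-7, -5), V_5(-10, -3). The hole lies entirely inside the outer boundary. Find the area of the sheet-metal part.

776

Outer boundary:
J→K: (-25)(17) − (-11)(-10) = -535
K→L: (-11)(9) − (4)(17) = -167
L→M: (4)(-16) − (4)(9) = -100
M→N: (4)(-21) − (-12)(-16) = -276
N→O: (-12)(-19) − (-22)(-21) = -234
O→J: (-22)(-10) − (-25)(-19) = -255
Σ = -1567
Area = |Σ|/2 = 783.5.
Hole:
V_1→V_2: (-9)(-7) − (-6)(-7) = 21
V_2→V_3: (-6)(-6) − (-7)(-7) = -13
V_3→V_4: (-7)(-5) − (-7)(-6) = -7
V_4→V_5: (-7)(-3) − (-10)(-5) = -29
V_5→V_1: (-10)(-7) − (-9)(-3) = 43
Σ = 15
Area = |Σ|/2 = 7.5.
Net area = 783.5 − 7.5 = 776.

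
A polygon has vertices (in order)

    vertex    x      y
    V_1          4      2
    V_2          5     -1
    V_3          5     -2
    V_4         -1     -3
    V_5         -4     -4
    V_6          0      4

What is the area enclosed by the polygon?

V_1→V_2: (4)(-1) − (5)(2) = -14
V_2→V_3: (5)(-2) − (5)(-1) = -5
V_3→V_4: (5)(-3) − (-1)(-2) = -17
V_4→V_5: (-1)(-4) − (-4)(-3) = -8
V_5→V_6: (-4)(4) − (0)(-4) = -16
V_6→V_1: (0)(2) − (4)(4) = -16
Σ = -76
Area = |Σ|/2 = 38.

38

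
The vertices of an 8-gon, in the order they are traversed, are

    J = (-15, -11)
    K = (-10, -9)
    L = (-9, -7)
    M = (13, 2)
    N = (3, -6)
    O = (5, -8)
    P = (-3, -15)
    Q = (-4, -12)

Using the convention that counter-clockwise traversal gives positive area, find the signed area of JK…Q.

-125

Apply the surveyor's formula: 2A = Σ (x_i·y_{i+1} − x_{i+1}·y_i), indices taken mod 8.
Σ = (25) + (-11) + (73) + (-84) + (6) + (-99) + (-24) + (-136) = -250
Signed area = Σ/2 = -125 (negative ⇒ clockwise traversal).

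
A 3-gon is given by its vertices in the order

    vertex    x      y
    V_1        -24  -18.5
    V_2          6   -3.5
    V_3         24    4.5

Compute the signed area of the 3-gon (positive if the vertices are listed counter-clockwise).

-15

Cross-terms: 195, 111, -336  ⇒  Σ = -30
Signed area = Σ/2 = -15 (negative ⇒ clockwise traversal).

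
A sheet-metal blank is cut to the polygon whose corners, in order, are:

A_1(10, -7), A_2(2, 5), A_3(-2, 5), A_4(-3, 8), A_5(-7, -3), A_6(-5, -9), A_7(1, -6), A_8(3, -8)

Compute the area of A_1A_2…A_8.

Cross-terms: 64, 20, -1, 65, 48, 39, 10, 59  ⇒  Σ = 304
Area = |Σ|/2 = 152.

152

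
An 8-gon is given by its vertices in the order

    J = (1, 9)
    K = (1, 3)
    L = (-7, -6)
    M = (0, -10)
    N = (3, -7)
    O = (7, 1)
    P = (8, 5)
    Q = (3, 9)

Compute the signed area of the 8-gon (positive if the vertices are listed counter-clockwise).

Apply the shoelace formula: 2A = Σ (x_i·y_{i+1} − x_{i+1}·y_i), indices taken mod 8.
J→K: (1)(3) − (1)(9) = -6
K→L: (1)(-6) − (-7)(3) = 15
L→M: (-7)(-10) − (0)(-6) = 70
M→N: (0)(-7) − (3)(-10) = 30
N→O: (3)(1) − (7)(-7) = 52
O→P: (7)(5) − (8)(1) = 27
P→Q: (8)(9) − (3)(5) = 57
Q→J: (3)(9) − (1)(9) = 18
Σ = 263
Signed area = Σ/2 = 131.5 (positive ⇒ counter-clockwise traversal).

131.5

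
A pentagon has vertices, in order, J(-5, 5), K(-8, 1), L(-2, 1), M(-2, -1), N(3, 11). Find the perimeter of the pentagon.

36

|JK| = √((-3)² + (-4)²) = √25 = 5
|KL| = √((6)² + (0)²) = √36 = 6
|LM| = √((0)² + (-2)²) = √4 = 2
|MN| = √((5)² + (12)²) = √169 = 13
|NJ| = √((-8)² + (-6)²) = √100 = 10
Perimeter = 5 + 6 + 2 + 13 + 10 = 36.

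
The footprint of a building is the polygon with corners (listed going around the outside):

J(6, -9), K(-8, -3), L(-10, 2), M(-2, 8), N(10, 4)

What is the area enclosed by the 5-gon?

Apply the shoelace formula: 2A = Σ (x_i·y_{i+1} − x_{i+1}·y_i), indices taken mod 5.
Σ = (-90) + (-46) + (-76) + (-88) + (-114) = -414
Area = |Σ|/2 = 207.

207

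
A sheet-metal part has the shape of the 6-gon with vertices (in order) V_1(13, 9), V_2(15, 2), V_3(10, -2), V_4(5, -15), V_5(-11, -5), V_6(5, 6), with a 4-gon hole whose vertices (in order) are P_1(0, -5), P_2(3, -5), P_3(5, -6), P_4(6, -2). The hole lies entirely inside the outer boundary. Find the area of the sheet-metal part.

Outer boundary:
Apply the shoelace (surveyor's) formula: 2A = Σ (x_i·y_{i+1} − x_{i+1}·y_i), indices taken mod 6.
Σ = (-109) + (-50) + (-140) + (-190) + (-41) + (-33) = -563
Area = |Σ|/2 = 281.5.
Hole:
Apply Gauss's area formula: 2A = Σ (x_i·y_{i+1} − x_{i+1}·y_i), indices taken mod 4.
Σ = (15) + (7) + (26) + (-30) = 18
Area = |Σ|/2 = 9.
Net area = 281.5 − 9 = 272.5.

272.5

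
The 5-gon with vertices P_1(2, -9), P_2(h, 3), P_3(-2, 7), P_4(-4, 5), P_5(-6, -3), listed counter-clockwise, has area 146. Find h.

Write out the shoelace sum; only the two edges meeting at P_2 involve h:
2·Area = [(2·3 − h·(-9)) + (h·7 − (-2)·3)] + 120
       = 16·h + 132 = 292
⇒ h = 10.

10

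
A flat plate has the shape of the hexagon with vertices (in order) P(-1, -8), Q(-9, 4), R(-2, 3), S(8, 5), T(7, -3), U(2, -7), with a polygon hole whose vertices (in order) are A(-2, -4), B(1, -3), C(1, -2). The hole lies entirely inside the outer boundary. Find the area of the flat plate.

Outer boundary:
Σ = (-76) + (-19) + (-34) + (-59) + (-43) + (-23) = -254
Area = |Σ|/2 = 127.
Hole:
Σ = (10) + (1) + (-8) = 3
Area = |Σ|/2 = 1.5.
Net area = 127 − 1.5 = 125.5.

125.5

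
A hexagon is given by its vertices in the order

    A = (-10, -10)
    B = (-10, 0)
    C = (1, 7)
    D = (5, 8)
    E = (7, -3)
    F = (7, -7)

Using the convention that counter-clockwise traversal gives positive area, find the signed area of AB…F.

Apply the surveyor's formula: 2A = Σ (x_i·y_{i+1} − x_{i+1}·y_i), indices taken mod 6.
Σ = (-100) + (-70) + (-27) + (-71) + (-28) + (-140) = -436
Signed area = Σ/2 = -218 (negative ⇒ clockwise traversal).

-218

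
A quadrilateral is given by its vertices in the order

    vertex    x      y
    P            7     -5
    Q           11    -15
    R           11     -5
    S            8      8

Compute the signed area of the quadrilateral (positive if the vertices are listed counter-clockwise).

Apply the shoelace (surveyor's) formula: 2A = Σ (x_i·y_{i+1} − x_{i+1}·y_i), indices taken mod 4.
Cross-terms: -50, 110, 128, -96  ⇒  Σ = 92
Signed area = Σ/2 = 46 (positive ⇒ counter-clockwise traversal).

46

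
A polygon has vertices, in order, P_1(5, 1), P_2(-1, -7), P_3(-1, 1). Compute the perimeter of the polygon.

24

|P_1P_2| = √((-6)² + (-8)²) = √100 = 10
|P_2P_3| = √((0)² + (8)²) = √64 = 8
|P_3P_1| = √((6)² + (0)²) = √36 = 6
Perimeter = 10 + 8 + 6 = 24.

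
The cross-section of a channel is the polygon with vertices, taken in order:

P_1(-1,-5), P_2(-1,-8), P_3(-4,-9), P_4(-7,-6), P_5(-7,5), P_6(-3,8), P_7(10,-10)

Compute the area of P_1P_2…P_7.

143.5

Apply the shoelace formula: 2A = Σ (x_i·y_{i+1} − x_{i+1}·y_i), indices taken mod 7.
Cross-terms: 3, -23, -39, -77, -41, -50, -60  ⇒  Σ = -287
Area = |Σ|/2 = 143.5.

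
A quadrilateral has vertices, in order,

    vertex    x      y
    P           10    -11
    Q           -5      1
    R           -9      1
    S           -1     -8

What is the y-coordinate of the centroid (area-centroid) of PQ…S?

Apply the shoelace (surveyor's) formula. First the cross-terms c_i = x_i·y_{i+1} − x_{i+1}·y_i:
  -45, 4, 73, 91  ⇒  2A = 123, A = 61.5.
Then Σ (y_i + y_{i+1})·c_i = -1782, so ȳ = -1782 / (6·61.5) = -198/41.

-198/41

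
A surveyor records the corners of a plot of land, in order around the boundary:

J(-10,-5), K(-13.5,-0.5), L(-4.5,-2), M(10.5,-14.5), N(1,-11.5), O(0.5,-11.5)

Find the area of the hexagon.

90.5

Apply the shoelace (surveyor's) formula: 2A = Σ (x_i·y_{i+1} − x_{i+1}·y_i), indices taken mod 6.
Cross-terms: -62.5, 24.75, 86.25, -106.25, -5.75, -117.5  ⇒  Σ = -181
Area = |Σ|/2 = 90.5.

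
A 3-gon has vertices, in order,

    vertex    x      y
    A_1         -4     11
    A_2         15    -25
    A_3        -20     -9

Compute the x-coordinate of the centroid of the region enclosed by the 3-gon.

-3

Apply the shoelace formula. First the cross-terms c_i = x_i·y_{i+1} − x_{i+1}·y_i:
  -65, -635, -256  ⇒  2A = -956, A = -478.
Then Σ (x_i + x_{i+1})·c_i = 8604, so x̄ = 8604 / (6·(-478)) = -3.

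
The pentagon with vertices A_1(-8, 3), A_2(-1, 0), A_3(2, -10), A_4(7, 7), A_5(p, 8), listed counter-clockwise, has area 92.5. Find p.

8

Write out the shoelace sum; only the two edges meeting at A_5 involve p:
2·Area = [(7·8 − p·7) + (p·3 − (-8)·8)] + 97
       = -4·p + 217 = 185
⇒ p = 8.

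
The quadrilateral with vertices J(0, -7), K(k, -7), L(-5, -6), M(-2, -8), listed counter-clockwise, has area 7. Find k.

Write out the shoelace sum; only the two edges meeting at K involve k:
2·Area = [(0·(-7) − k·(-7)) + (k·(-6) − (-5)·(-7))] + 42
       = 1·k + 7 = 14
⇒ k = 7.

7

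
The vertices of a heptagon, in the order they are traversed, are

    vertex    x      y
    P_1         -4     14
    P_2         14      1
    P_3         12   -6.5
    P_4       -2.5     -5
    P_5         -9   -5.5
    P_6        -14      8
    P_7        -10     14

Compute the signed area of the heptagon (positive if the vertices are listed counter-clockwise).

Apply the surveyor's formula: 2A = Σ (x_i·y_{i+1} − x_{i+1}·y_i), indices taken mod 7.
Cross-terms: -200, -103, -76.25, -31.25, -149, -116, -84  ⇒  Σ = -759.5
Signed area = Σ/2 = -379.75 (negative ⇒ clockwise traversal).

-379.75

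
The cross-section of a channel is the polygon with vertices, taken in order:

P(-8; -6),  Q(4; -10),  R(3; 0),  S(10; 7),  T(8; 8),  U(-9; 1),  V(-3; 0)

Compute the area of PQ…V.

140

Apply the shoelace formula: 2A = Σ (x_i·y_{i+1} − x_{i+1}·y_i), indices taken mod 7.
Σ = (104) + (30) + (21) + (24) + (80) + (3) + (18) = 280
Area = |Σ|/2 = 140.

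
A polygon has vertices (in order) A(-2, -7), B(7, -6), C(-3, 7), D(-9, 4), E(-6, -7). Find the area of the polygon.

129

Apply the surveyor's formula: 2A = Σ (x_i·y_{i+1} − x_{i+1}·y_i), indices taken mod 5.
Σ = (61) + (31) + (51) + (87) + (28) = 258
Area = |Σ|/2 = 129.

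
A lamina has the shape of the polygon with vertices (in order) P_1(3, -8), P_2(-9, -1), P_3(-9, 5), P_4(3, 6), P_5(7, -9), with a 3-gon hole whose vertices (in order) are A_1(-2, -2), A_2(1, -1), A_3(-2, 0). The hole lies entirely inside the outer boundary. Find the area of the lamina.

Outer boundary:
Apply Gauss's area formula: 2A = Σ (x_i·y_{i+1} − x_{i+1}·y_i), indices taken mod 5.
Σ = (-75) + (-54) + (-69) + (-69) + (-29) = -296
Area = |Σ|/2 = 148.
Hole:
Σ = (4) + (-2) + (4) = 6
Area = |Σ|/2 = 3.
Net area = 148 − 3 = 145.

145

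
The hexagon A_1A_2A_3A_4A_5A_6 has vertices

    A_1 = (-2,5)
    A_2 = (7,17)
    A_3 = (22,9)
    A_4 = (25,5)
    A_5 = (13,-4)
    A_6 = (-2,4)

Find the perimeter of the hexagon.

70

|A_1A_2| = √((9)² + (12)²) = √225 = 15
|A_2A_3| = √((15)² + (-8)²) = √289 = 17
|A_3A_4| = √((3)² + (-4)²) = √25 = 5
|A_4A_5| = √((-12)² + (-9)²) = √225 = 15
|A_5A_6| = √((-15)² + (8)²) = √289 = 17
|A_6A_1| = √((0)² + (1)²) = √1 = 1
Perimeter = 15 + 17 + 5 + 15 + 17 + 1 = 70.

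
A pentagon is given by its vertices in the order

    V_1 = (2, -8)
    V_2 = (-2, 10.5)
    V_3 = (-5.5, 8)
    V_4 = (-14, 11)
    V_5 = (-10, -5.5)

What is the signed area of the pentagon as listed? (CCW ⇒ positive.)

188.125

Apply the shoelace formula: 2A = Σ (x_i·y_{i+1} − x_{i+1}·y_i), indices taken mod 5.
V_1→V_2: (2)(10.5) − (-2)(-8) = 5
V_2→V_3: (-2)(8) − (-5.5)(10.5) = 41.75
V_3→V_4: (-5.5)(11) − (-14)(8) = 51.5
V_4→V_5: (-14)(-5.5) − (-10)(11) = 187
V_5→V_1: (-10)(-8) − (2)(-5.5) = 91
Σ = 376.25
Signed area = Σ/2 = 188.125 (positive ⇒ counter-clockwise traversal).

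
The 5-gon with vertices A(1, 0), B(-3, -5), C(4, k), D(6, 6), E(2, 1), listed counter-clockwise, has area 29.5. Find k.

-3

The doubled signed area Σ (x_i y_{i+1} − x_{i+1} y_i) is linear in k.
With k=0 it equals 32; the coefficient of k is -9 (from the two edges through C).
So -9·k + 32 = 2·29.5 = 59 ⇒ k = -3.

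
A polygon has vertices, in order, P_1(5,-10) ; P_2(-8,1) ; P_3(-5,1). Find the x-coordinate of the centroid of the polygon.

Apply the surveyor's formula. First the cross-terms c_i = x_i·y_{i+1} − x_{i+1}·y_i:
  -75, -3, 45  ⇒  2A = -33, A = -16.5.
Then Σ (x_i + x_{i+1})·c_i = 264, so x̄ = 264 / (6·(-16.5)) = -8/3.

-8/3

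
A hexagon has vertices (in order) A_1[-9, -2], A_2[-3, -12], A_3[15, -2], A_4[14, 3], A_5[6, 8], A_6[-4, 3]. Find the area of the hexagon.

270

Apply Gauss's area formula: 2A = Σ (x_i·y_{i+1} − x_{i+1}·y_i), indices taken mod 6.
Σ = (102) + (186) + (73) + (94) + (50) + (35) = 540
Area = |Σ|/2 = 270.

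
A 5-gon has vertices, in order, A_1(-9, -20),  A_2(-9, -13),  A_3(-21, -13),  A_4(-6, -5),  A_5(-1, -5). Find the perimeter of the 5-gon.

58

|A_1A_2| = √((0)² + (7)²) = √49 = 7
|A_2A_3| = √((-12)² + (0)²) = √144 = 12
|A_3A_4| = √((15)² + (8)²) = √289 = 17
|A_4A_5| = √((5)² + (0)²) = √25 = 5
|A_5A_1| = √((-8)² + (-15)²) = √289 = 17
Perimeter = 7 + 12 + 17 + 5 + 17 = 58.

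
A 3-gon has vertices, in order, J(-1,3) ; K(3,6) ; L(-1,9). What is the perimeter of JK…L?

16

|JK| = √((4)² + (3)²) = √25 = 5
|KL| = √((-4)² + (3)²) = √25 = 5
|LJ| = √((0)² + (-6)²) = √36 = 6
Perimeter = 5 + 5 + 6 = 16.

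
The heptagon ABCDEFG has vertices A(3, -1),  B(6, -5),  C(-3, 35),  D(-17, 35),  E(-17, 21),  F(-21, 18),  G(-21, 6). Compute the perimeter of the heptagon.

116

|AB| = √((3)² + (-4)²) = √25 = 5
|BC| = √((-9)² + (40)²) = √1681 = 41
|CD| = √((-14)² + (0)²) = √196 = 14
|DE| = √((0)² + (-14)²) = √196 = 14
|EF| = √((-4)² + (-3)²) = √25 = 5
|FG| = √((0)² + (-12)²) = √144 = 12
|GA| = √((24)² + (-7)²) = √625 = 25
Perimeter = 5 + 41 + 14 + 14 + 5 + 12 + 25 = 116.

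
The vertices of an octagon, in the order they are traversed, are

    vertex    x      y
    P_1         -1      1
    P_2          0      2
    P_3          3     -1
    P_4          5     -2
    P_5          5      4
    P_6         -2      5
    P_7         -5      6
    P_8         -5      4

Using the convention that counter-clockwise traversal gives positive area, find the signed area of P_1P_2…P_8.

38

Apply the shoelace formula: 2A = Σ (x_i·y_{i+1} − x_{i+1}·y_i), indices taken mod 8.
P_1→P_2: (-1)(2) − (0)(1) = -2
P_2→P_3: (0)(-1) − (3)(2) = -6
P_3→P_4: (3)(-2) − (5)(-1) = -1
P_4→P_5: (5)(4) − (5)(-2) = 30
P_5→P_6: (5)(5) − (-2)(4) = 33
P_6→P_7: (-2)(6) − (-5)(5) = 13
P_7→P_8: (-5)(4) − (-5)(6) = 10
P_8→P_1: (-5)(1) − (-1)(4) = -1
Σ = 76
Signed area = Σ/2 = 38 (positive ⇒ counter-clockwise traversal).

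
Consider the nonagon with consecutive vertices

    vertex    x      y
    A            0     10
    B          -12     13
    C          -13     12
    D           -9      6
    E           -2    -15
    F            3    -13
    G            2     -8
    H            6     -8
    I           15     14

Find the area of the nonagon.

Apply the shoelace (surveyor's) formula: 2A = Σ (x_i·y_{i+1} − x_{i+1}·y_i), indices taken mod 9.
A→B: (0)(13) − (-12)(10) = 120
B→C: (-12)(12) − (-13)(13) = 25
C→D: (-13)(6) − (-9)(12) = 30
D→E: (-9)(-15) − (-2)(6) = 147
E→F: (-2)(-13) − (3)(-15) = 71
F→G: (3)(-8) − (2)(-13) = 2
G→H: (2)(-8) − (6)(-8) = 32
H→I: (6)(14) − (15)(-8) = 204
I→A: (15)(10) − (0)(14) = 150
Σ = 781
Area = |Σ|/2 = 390.5.

390.5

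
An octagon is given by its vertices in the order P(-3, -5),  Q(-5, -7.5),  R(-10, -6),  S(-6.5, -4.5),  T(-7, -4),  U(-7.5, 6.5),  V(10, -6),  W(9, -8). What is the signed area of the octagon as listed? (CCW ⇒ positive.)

-118.75

Apply the shoelace (surveyor's) formula: 2A = Σ (x_i·y_{i+1} − x_{i+1}·y_i), indices taken mod 8.
Σ = (-2.5) + (-45) + (6) + (-5.5) + (-75.5) + (-20) + (-26) + (-69) = -237.5
Signed area = Σ/2 = -118.75 (negative ⇒ clockwise traversal).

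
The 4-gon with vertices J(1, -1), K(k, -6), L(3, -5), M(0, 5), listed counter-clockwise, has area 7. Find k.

Write out the shoelace sum; only the two edges meeting at K involve k:
2·Area = [(1·(-6) − k·(-1)) + (k·(-5) − 3·(-6))] + 10
       = -4·k + 22 = 14
⇒ k = 2.

2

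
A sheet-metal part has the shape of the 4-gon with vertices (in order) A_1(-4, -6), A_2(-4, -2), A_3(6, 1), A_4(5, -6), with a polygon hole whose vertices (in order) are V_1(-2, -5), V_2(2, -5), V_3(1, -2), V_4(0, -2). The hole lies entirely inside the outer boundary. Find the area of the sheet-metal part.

Outer boundary:
A_1→A_2: (-4)(-2) − (-4)(-6) = -16
A_2→A_3: (-4)(1) − (6)(-2) = 8
A_3→A_4: (6)(-6) − (5)(1) = -41
A_4→A_1: (5)(-6) − (-4)(-6) = -54
Σ = -103
Area = |Σ|/2 = 51.5.
Hole:
Σ = (20) + (1) + (-2) + (-4) = 15
Area = |Σ|/2 = 7.5.
Net area = 51.5 − 7.5 = 44.

44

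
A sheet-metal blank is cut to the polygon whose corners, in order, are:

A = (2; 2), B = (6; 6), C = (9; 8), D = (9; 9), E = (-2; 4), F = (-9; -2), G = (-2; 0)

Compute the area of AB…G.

44.5

Apply the shoelace (surveyor's) formula: 2A = Σ (x_i·y_{i+1} − x_{i+1}·y_i), indices taken mod 7.
Σ = (0) + (-6) + (9) + (54) + (40) + (-4) + (-4) = 89
Area = |Σ|/2 = 44.5.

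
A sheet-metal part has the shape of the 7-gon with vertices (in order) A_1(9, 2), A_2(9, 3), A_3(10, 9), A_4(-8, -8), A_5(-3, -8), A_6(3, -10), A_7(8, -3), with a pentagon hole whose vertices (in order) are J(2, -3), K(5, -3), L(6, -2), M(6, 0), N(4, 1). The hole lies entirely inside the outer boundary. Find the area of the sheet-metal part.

119.5

Outer boundary:
Σ = (9) + (51) + (-8) + (40) + (54) + (71) + (43) = 260
Area = |Σ|/2 = 130.
Hole:
Apply the shoelace (surveyor's) formula: 2A = Σ (x_i·y_{i+1} − x_{i+1}·y_i), indices taken mod 5.
Σ = (9) + (8) + (12) + (6) + (-14) = 21
Area = |Σ|/2 = 10.5.
Net area = 130 − 10.5 = 119.5.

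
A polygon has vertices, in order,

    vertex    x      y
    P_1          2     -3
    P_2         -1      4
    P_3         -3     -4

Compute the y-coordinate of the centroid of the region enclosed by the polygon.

-1

Apply the surveyor's formula. First the cross-terms c_i = x_i·y_{i+1} − x_{i+1}·y_i:
  5, 16, 17  ⇒  2A = 38, A = 19.
Then Σ (y_i + y_{i+1})·c_i = -114, so ȳ = -114 / (6·19) = -1.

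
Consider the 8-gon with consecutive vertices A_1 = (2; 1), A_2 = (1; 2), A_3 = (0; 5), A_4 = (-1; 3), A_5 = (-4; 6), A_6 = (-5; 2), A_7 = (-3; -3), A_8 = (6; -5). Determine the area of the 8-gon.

Σ = (3) + (5) + (5) + (6) + (22) + (21) + (33) + (16) = 111
Area = |Σ|/2 = 55.5.

55.5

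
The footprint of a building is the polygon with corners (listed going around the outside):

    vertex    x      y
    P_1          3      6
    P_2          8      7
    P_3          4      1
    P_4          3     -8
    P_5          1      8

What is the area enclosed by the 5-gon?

34

Σ = (-27) + (-20) + (-35) + (32) + (-18) = -68
Area = |Σ|/2 = 34.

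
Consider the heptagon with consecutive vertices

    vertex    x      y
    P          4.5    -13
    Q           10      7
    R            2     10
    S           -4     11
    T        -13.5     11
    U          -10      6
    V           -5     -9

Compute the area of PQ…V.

Apply the shoelace formula: 2A = Σ (x_i·y_{i+1} − x_{i+1}·y_i), indices taken mod 7.
Σ = (161.5) + (86) + (62) + (104.5) + (29) + (120) + (105.5) = 668.5
Area = |Σ|/2 = 334.25.

334.25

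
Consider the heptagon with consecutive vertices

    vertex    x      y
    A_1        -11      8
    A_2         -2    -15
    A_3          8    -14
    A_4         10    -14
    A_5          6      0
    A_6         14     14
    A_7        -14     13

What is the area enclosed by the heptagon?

467

Σ = (181) + (148) + (28) + (84) + (84) + (378) + (31) = 934
Area = |Σ|/2 = 467.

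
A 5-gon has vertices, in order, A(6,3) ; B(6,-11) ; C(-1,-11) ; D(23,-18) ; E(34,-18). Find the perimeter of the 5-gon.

92

|AB| = √((0)² + (-14)²) = √196 = 14
|BC| = √((-7)² + (0)²) = √49 = 7
|CD| = √((24)² + (-7)²) = √625 = 25
|DE| = √((11)² + (0)²) = √121 = 11
|EA| = √((-28)² + (21)²) = √1225 = 35
Perimeter = 14 + 7 + 25 + 11 + 35 = 92.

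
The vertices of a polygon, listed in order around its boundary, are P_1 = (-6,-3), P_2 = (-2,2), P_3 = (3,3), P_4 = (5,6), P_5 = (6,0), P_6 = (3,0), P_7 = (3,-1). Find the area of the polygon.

40.5

Apply the shoelace formula: 2A = Σ (x_i·y_{i+1} − x_{i+1}·y_i), indices taken mod 7.
P_1→P_2: (-6)(2) − (-2)(-3) = -18
P_2→P_3: (-2)(3) − (3)(2) = -12
P_3→P_4: (3)(6) − (5)(3) = 3
P_4→P_5: (5)(0) − (6)(6) = -36
P_5→P_6: (6)(0) − (3)(0) = 0
P_6→P_7: (3)(-1) − (3)(0) = -3
P_7→P_1: (3)(-3) − (-6)(-1) = -15
Σ = -81
Area = |Σ|/2 = 40.5.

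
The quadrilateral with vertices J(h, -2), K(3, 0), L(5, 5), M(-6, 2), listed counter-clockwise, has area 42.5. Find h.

-6

Write out the shoelace sum; only the two edges meeting at J involve h:
2·Area = [((-6)·(-2) − h·2) + (h·0 − 3·(-2))] + 55
       = -2·h + 73 = 85
⇒ h = -6.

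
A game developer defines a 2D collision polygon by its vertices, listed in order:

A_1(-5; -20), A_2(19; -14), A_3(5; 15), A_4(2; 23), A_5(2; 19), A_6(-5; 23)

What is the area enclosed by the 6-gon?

619

Apply the surveyor's formula: 2A = Σ (x_i·y_{i+1} − x_{i+1}·y_i), indices taken mod 6.
Σ = (450) + (355) + (85) + (-8) + (141) + (215) = 1238
Area = |Σ|/2 = 619.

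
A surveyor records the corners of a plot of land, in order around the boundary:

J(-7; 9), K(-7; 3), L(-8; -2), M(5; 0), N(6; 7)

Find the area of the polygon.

Apply the shoelace formula: 2A = Σ (x_i·y_{i+1} − x_{i+1}·y_i), indices taken mod 5.
Σ = (42) + (38) + (10) + (35) + (103) = 228
Area = |Σ|/2 = 114.

114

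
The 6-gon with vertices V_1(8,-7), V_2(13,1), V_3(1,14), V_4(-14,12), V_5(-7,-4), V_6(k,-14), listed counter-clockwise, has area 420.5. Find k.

-1

Write out the shoelace sum; only the two edges meeting at V_6 involve k:
2·Area = [((-7)·(-14) − k·(-4)) + (k·(-7) − 8·(-14))] + 628
       = -3·k + 838 = 841
⇒ k = -1.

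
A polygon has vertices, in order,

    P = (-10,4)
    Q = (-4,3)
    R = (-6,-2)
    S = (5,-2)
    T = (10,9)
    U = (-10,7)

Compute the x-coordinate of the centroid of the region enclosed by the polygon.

Apply the shoelace (surveyor's) formula. First the cross-terms c_i = x_i·y_{i+1} − x_{i+1}·y_i:
  -14, 26, 22, 65, 160, 30  ⇒  2A = 289, A = 144.5.
Then Σ (x_i + x_{i+1})·c_i = 289, so x̄ = 289 / (6·144.5) = 1/3.

1/3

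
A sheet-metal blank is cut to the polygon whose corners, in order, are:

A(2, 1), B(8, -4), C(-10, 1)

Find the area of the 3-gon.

Σ = (-16) + (-32) + (-12) = -60
Area = |Σ|/2 = 30.

30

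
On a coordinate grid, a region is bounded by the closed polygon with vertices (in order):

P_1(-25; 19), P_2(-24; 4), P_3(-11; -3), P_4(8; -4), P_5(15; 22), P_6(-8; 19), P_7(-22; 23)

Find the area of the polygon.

814

Apply Gauss's area formula: 2A = Σ (x_i·y_{i+1} − x_{i+1}·y_i), indices taken mod 7.
Cross-terms: 356, 116, 68, 236, 461, 234, 157  ⇒  Σ = 1628
Area = |Σ|/2 = 814.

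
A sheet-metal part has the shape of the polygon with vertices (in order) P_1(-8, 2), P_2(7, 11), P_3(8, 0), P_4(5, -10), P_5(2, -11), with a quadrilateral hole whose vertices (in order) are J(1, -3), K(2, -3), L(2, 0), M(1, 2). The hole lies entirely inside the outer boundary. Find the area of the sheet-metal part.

Outer boundary:
P_1→P_2: (-8)(11) − (7)(2) = -102
P_2→P_3: (7)(0) − (8)(11) = -88
P_3→P_4: (8)(-10) − (5)(0) = -80
P_4→P_5: (5)(-11) − (2)(-10) = -35
P_5→P_1: (2)(2) − (-8)(-11) = -84
Σ = -389
Area = |Σ|/2 = 194.5.
Hole:
Apply Gauss's area formula: 2A = Σ (x_i·y_{i+1} − x_{i+1}·y_i), indices taken mod 4.
Σ = (3) + (6) + (4) + (-5) = 8
Area = |Σ|/2 = 4.
Net area = 194.5 − 4 = 190.5.

190.5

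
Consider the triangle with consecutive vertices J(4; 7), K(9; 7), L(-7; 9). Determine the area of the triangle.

5

Σ = (-35) + (130) + (-85) = 10
Area = |Σ|/2 = 5.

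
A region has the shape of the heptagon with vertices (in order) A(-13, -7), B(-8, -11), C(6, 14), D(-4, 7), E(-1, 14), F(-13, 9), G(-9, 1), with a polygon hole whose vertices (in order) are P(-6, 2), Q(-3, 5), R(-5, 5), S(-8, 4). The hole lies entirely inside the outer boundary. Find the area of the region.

196.5

Outer boundary:
Apply the shoelace formula: 2A = Σ (x_i·y_{i+1} − x_{i+1}·y_i), indices taken mod 7.
A→B: (-13)(-11) − (-8)(-7) = 87
B→C: (-8)(14) − (6)(-11) = -46
C→D: (6)(7) − (-4)(14) = 98
D→E: (-4)(14) − (-1)(7) = -49
E→F: (-1)(9) − (-13)(14) = 173
F→G: (-13)(1) − (-9)(9) = 68
G→A: (-9)(-7) − (-13)(1) = 76
Σ = 407
Area = |Σ|/2 = 203.5.
Hole:
Apply Gauss's area formula: 2A = Σ (x_i·y_{i+1} − x_{i+1}·y_i), indices taken mod 4.
P→Q: (-6)(5) − (-3)(2) = -24
Q→R: (-3)(5) − (-5)(5) = 10
R→S: (-5)(4) − (-8)(5) = 20
S→P: (-8)(2) − (-6)(4) = 8
Σ = 14
Area = |Σ|/2 = 7.
Net area = 203.5 − 7 = 196.5.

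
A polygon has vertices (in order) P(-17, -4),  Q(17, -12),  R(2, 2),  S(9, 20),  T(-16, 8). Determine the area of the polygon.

Cross-terms: 272, 58, 22, 392, 200  ⇒  Σ = 944
Area = |Σ|/2 = 472.

472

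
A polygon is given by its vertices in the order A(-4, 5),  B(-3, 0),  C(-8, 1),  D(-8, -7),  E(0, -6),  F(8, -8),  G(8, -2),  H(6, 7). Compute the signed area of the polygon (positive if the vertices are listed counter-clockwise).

Cross-terms: 15, -3, 64, 48, 48, 48, 68, 58  ⇒  Σ = 346
Signed area = Σ/2 = 173 (positive ⇒ counter-clockwise traversal).

173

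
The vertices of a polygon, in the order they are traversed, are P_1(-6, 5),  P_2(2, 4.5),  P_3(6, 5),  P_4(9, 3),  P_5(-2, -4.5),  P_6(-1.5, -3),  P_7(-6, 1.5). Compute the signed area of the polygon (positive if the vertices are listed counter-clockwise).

Σ = (-37) + (-17) + (-27) + (-34.5) + (-0.75) + (-20.25) + (-21) = -157.5
Signed area = Σ/2 = -78.75 (negative ⇒ clockwise traversal).

-78.75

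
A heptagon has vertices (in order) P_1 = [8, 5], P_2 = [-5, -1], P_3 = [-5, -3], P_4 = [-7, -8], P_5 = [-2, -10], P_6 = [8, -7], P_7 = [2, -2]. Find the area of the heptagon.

109

Apply the shoelace (surveyor's) formula: 2A = Σ (x_i·y_{i+1} − x_{i+1}·y_i), indices taken mod 7.
Σ = (17) + (10) + (19) + (54) + (94) + (-2) + (26) = 218
Area = |Σ|/2 = 109.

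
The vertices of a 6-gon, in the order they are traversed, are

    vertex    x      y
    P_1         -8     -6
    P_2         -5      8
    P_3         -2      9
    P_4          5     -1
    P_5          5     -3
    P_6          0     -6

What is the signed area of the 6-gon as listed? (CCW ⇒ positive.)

-127

Cross-terms: -94, -29, -43, -10, -30, -48  ⇒  Σ = -254
Signed area = Σ/2 = -127 (negative ⇒ clockwise traversal).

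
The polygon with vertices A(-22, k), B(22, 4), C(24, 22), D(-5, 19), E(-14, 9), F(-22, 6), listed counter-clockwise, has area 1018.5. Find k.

-16

Write out the shoelace sum; only the two edges meeting at A involve k:
2·Area = [((-22)·k − (-22)·6) + ((-22)·4 − 22·k)] + 1289
       = -44·k + 1333 = 2037
⇒ k = -16.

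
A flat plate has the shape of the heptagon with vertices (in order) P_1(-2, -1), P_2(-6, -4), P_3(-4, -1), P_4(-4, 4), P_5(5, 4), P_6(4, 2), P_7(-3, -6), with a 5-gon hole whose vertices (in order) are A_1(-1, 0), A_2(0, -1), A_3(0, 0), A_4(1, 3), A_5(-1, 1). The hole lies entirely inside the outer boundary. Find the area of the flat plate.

45.5

Outer boundary:
Apply Gauss's area formula: 2A = Σ (x_i·y_{i+1} − x_{i+1}·y_i), indices taken mod 7.
Cross-terms: 2, -10, -20, -36, -6, -18, -9  ⇒  Σ = -97
Area = |Σ|/2 = 48.5.
Hole:
Apply the shoelace (surveyor's) formula: 2A = Σ (x_i·y_{i+1} − x_{i+1}·y_i), indices taken mod 5.
Σ = (1) + (0) + (0) + (4) + (1) = 6
Area = |Σ|/2 = 3.
Net area = 48.5 − 3 = 45.5.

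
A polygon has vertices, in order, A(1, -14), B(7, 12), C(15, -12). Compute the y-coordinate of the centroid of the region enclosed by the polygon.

-14/3

Apply the surveyor's formula. First the cross-terms c_i = x_i·y_{i+1} − x_{i+1}·y_i:
  110, -264, -198  ⇒  2A = -352, A = -176.
Then Σ (y_i + y_{i+1})·c_i = 4928, so ȳ = 4928 / (6·(-176)) = -14/3.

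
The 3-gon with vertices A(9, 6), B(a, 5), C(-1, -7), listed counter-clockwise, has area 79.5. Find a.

Write out the shoelace sum; only the two edges meeting at B involve a:
2·Area = [(9·5 − a·6) + (a·(-7) − (-1)·5)] + 57
       = -13·a + 107 = 159
⇒ a = -4.

-4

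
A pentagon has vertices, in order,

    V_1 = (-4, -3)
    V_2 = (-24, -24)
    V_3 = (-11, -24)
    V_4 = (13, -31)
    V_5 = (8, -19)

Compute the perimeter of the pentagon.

100

|V_1V_2| = √((-20)² + (-21)²) = √841 = 29
|V_2V_3| = √((13)² + (0)²) = √169 = 13
|V_3V_4| = √((24)² + (-7)²) = √625 = 25
|V_4V_5| = √((-5)² + (12)²) = √169 = 13
|V_5V_1| = √((-12)² + (16)²) = √400 = 20
Perimeter = 29 + 13 + 25 + 13 + 20 = 100.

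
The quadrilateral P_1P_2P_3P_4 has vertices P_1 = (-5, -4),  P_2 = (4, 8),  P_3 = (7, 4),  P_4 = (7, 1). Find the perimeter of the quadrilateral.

36

|P_1P_2| = √((9)² + (12)²) = √225 = 15
|P_2P_3| = √((3)² + (-4)²) = √25 = 5
|P_3P_4| = √((0)² + (-3)²) = √9 = 3
|P_4P_1| = √((-12)² + (-5)²) = √169 = 13
Perimeter = 15 + 5 + 3 + 13 = 36.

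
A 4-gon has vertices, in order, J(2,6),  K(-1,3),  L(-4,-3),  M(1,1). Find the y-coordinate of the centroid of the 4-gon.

23/15

Apply the shoelace formula. First the cross-terms c_i = x_i·y_{i+1} − x_{i+1}·y_i:
  12, 15, -1, 4  ⇒  2A = 30, A = 15.
Then Σ (y_i + y_{i+1})·c_i = 138, so ȳ = 138 / (6·15) = 23/15.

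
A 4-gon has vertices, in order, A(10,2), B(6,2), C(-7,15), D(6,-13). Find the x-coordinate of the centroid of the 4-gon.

3

Apply the surveyor's formula. First the cross-terms c_i = x_i·y_{i+1} − x_{i+1}·y_i:
  8, 104, 1, 142  ⇒  2A = 255, A = 127.5.
Then Σ (x_i + x_{i+1})·c_i = 2295, so x̄ = 2295 / (6·127.5) = 3.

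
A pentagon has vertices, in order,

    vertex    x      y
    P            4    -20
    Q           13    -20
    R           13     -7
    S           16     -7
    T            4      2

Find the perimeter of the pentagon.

|PQ| = √((9)² + (0)²) = √81 = 9
|QR| = √((0)² + (13)²) = √169 = 13
|RS| = √((3)² + (0)²) = √9 = 3
|ST| = √((-12)² + (9)²) = √225 = 15
|TP| = √((0)² + (-22)²) = √484 = 22
Perimeter = 9 + 13 + 3 + 15 + 22 = 62.

62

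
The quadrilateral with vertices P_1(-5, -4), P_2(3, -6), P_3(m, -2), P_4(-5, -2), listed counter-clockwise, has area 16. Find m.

-1

Write out the shoelace sum; only the two edges meeting at P_3 involve m:
2·Area = [(3·(-2) − m·(-6)) + (m·(-2) − (-5)·(-2))] + 52
       = 4·m + 36 = 32
⇒ m = -1.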